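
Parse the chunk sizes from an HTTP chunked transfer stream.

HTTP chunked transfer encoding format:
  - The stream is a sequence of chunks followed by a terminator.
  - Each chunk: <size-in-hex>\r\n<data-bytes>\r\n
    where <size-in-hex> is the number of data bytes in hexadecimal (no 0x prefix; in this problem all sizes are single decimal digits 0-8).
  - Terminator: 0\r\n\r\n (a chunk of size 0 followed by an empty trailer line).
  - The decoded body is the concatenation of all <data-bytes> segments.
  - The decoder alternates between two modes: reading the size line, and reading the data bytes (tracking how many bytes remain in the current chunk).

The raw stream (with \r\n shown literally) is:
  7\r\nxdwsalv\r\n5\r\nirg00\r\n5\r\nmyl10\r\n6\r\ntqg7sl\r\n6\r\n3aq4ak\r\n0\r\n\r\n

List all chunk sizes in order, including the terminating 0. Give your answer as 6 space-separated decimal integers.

Chunk 1: stream[0..1]='7' size=0x7=7, data at stream[3..10]='xdwsalv' -> body[0..7], body so far='xdwsalv'
Chunk 2: stream[12..13]='5' size=0x5=5, data at stream[15..20]='irg00' -> body[7..12], body so far='xdwsalvirg00'
Chunk 3: stream[22..23]='5' size=0x5=5, data at stream[25..30]='myl10' -> body[12..17], body so far='xdwsalvirg00myl10'
Chunk 4: stream[32..33]='6' size=0x6=6, data at stream[35..41]='tqg7sl' -> body[17..23], body so far='xdwsalvirg00myl10tqg7sl'
Chunk 5: stream[43..44]='6' size=0x6=6, data at stream[46..52]='3aq4ak' -> body[23..29], body so far='xdwsalvirg00myl10tqg7sl3aq4ak'
Chunk 6: stream[54..55]='0' size=0 (terminator). Final body='xdwsalvirg00myl10tqg7sl3aq4ak' (29 bytes)

Answer: 7 5 5 6 6 0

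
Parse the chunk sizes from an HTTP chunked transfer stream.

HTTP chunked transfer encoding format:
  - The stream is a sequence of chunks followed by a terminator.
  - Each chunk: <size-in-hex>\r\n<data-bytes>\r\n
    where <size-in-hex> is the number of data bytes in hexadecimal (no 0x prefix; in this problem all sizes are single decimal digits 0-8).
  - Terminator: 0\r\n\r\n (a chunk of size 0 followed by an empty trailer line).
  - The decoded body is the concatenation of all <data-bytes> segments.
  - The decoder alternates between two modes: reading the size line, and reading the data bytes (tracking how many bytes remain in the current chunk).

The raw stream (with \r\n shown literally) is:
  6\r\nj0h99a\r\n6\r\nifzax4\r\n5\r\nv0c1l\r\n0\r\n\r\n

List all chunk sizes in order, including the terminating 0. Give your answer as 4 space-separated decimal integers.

Chunk 1: stream[0..1]='6' size=0x6=6, data at stream[3..9]='j0h99a' -> body[0..6], body so far='j0h99a'
Chunk 2: stream[11..12]='6' size=0x6=6, data at stream[14..20]='ifzax4' -> body[6..12], body so far='j0h99aifzax4'
Chunk 3: stream[22..23]='5' size=0x5=5, data at stream[25..30]='v0c1l' -> body[12..17], body so far='j0h99aifzax4v0c1l'
Chunk 4: stream[32..33]='0' size=0 (terminator). Final body='j0h99aifzax4v0c1l' (17 bytes)

Answer: 6 6 5 0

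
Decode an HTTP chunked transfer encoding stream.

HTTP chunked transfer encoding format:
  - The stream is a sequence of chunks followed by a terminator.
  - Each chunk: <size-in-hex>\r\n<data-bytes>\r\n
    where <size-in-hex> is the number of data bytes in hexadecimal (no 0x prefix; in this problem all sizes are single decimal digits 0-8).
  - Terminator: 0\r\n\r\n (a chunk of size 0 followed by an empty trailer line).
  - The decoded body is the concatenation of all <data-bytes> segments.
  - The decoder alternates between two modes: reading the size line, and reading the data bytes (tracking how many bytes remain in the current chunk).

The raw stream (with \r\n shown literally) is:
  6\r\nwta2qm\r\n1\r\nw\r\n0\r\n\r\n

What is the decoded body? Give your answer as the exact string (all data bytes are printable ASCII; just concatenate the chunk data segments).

Answer: wta2qmw

Derivation:
Chunk 1: stream[0..1]='6' size=0x6=6, data at stream[3..9]='wta2qm' -> body[0..6], body so far='wta2qm'
Chunk 2: stream[11..12]='1' size=0x1=1, data at stream[14..15]='w' -> body[6..7], body so far='wta2qmw'
Chunk 3: stream[17..18]='0' size=0 (terminator). Final body='wta2qmw' (7 bytes)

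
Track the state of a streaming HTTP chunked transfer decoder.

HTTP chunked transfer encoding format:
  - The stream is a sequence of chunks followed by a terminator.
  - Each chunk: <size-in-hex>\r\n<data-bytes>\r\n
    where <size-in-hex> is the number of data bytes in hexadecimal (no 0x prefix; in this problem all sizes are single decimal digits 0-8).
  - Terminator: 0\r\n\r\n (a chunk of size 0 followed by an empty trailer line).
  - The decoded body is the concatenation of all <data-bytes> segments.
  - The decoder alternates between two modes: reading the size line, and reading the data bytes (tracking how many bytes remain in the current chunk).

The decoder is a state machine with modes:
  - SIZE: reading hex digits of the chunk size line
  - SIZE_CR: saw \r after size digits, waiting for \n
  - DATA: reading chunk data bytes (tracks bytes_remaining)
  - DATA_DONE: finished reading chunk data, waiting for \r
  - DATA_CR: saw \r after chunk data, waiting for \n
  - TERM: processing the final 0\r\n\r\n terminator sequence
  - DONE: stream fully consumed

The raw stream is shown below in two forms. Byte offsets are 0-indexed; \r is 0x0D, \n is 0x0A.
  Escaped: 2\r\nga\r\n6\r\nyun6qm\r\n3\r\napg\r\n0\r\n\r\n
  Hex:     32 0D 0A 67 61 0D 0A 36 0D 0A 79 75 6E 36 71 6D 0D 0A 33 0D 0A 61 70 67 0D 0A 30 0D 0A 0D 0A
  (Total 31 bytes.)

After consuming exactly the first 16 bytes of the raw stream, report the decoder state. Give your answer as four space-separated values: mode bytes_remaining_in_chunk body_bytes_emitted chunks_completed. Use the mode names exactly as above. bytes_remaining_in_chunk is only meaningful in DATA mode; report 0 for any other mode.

Answer: DATA_DONE 0 8 1

Derivation:
Byte 0 = '2': mode=SIZE remaining=0 emitted=0 chunks_done=0
Byte 1 = 0x0D: mode=SIZE_CR remaining=0 emitted=0 chunks_done=0
Byte 2 = 0x0A: mode=DATA remaining=2 emitted=0 chunks_done=0
Byte 3 = 'g': mode=DATA remaining=1 emitted=1 chunks_done=0
Byte 4 = 'a': mode=DATA_DONE remaining=0 emitted=2 chunks_done=0
Byte 5 = 0x0D: mode=DATA_CR remaining=0 emitted=2 chunks_done=0
Byte 6 = 0x0A: mode=SIZE remaining=0 emitted=2 chunks_done=1
Byte 7 = '6': mode=SIZE remaining=0 emitted=2 chunks_done=1
Byte 8 = 0x0D: mode=SIZE_CR remaining=0 emitted=2 chunks_done=1
Byte 9 = 0x0A: mode=DATA remaining=6 emitted=2 chunks_done=1
Byte 10 = 'y': mode=DATA remaining=5 emitted=3 chunks_done=1
Byte 11 = 'u': mode=DATA remaining=4 emitted=4 chunks_done=1
Byte 12 = 'n': mode=DATA remaining=3 emitted=5 chunks_done=1
Byte 13 = '6': mode=DATA remaining=2 emitted=6 chunks_done=1
Byte 14 = 'q': mode=DATA remaining=1 emitted=7 chunks_done=1
Byte 15 = 'm': mode=DATA_DONE remaining=0 emitted=8 chunks_done=1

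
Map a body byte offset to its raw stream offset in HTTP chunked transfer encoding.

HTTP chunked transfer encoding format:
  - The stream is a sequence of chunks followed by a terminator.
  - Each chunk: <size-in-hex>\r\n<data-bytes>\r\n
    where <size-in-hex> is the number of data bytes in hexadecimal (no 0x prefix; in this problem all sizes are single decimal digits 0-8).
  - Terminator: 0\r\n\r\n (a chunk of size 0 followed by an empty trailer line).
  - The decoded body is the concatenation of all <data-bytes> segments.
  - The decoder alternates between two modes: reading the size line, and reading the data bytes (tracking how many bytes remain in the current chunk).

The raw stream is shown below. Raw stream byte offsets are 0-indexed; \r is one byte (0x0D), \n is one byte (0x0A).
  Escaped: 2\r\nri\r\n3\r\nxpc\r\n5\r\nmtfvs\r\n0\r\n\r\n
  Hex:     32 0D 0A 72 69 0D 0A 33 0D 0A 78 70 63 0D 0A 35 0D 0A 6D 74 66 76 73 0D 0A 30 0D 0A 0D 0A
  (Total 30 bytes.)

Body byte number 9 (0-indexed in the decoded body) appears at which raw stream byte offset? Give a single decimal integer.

Chunk 1: stream[0..1]='2' size=0x2=2, data at stream[3..5]='ri' -> body[0..2], body so far='ri'
Chunk 2: stream[7..8]='3' size=0x3=3, data at stream[10..13]='xpc' -> body[2..5], body so far='rixpc'
Chunk 3: stream[15..16]='5' size=0x5=5, data at stream[18..23]='mtfvs' -> body[5..10], body so far='rixpcmtfvs'
Chunk 4: stream[25..26]='0' size=0 (terminator). Final body='rixpcmtfvs' (10 bytes)
Body byte 9 at stream offset 22

Answer: 22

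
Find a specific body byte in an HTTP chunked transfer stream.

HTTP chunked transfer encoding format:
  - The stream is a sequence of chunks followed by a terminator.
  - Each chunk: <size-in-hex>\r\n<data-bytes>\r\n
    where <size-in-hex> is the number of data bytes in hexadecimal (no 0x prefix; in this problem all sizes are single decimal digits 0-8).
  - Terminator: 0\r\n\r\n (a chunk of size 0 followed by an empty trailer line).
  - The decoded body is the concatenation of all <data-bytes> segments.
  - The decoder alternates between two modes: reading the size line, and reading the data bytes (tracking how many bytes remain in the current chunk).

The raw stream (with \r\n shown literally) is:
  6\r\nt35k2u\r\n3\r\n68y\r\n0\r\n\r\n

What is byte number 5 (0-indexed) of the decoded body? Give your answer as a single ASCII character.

Answer: u

Derivation:
Chunk 1: stream[0..1]='6' size=0x6=6, data at stream[3..9]='t35k2u' -> body[0..6], body so far='t35k2u'
Chunk 2: stream[11..12]='3' size=0x3=3, data at stream[14..17]='68y' -> body[6..9], body so far='t35k2u68y'
Chunk 3: stream[19..20]='0' size=0 (terminator). Final body='t35k2u68y' (9 bytes)
Body byte 5 = 'u'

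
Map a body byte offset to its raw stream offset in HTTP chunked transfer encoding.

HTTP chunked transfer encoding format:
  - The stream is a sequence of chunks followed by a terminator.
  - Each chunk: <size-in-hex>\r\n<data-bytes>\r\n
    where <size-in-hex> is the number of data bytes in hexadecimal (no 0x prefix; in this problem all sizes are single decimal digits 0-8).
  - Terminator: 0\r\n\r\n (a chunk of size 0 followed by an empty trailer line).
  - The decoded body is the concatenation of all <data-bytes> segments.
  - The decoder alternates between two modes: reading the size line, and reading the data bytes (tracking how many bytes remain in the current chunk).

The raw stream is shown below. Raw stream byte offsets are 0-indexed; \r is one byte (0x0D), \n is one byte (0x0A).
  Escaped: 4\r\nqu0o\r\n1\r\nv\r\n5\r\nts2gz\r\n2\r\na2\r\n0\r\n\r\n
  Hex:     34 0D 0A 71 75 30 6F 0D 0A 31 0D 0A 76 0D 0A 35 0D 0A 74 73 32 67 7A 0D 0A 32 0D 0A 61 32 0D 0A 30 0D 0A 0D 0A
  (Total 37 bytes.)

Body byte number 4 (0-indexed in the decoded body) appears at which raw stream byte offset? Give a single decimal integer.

Answer: 12

Derivation:
Chunk 1: stream[0..1]='4' size=0x4=4, data at stream[3..7]='qu0o' -> body[0..4], body so far='qu0o'
Chunk 2: stream[9..10]='1' size=0x1=1, data at stream[12..13]='v' -> body[4..5], body so far='qu0ov'
Chunk 3: stream[15..16]='5' size=0x5=5, data at stream[18..23]='ts2gz' -> body[5..10], body so far='qu0ovts2gz'
Chunk 4: stream[25..26]='2' size=0x2=2, data at stream[28..30]='a2' -> body[10..12], body so far='qu0ovts2gza2'
Chunk 5: stream[32..33]='0' size=0 (terminator). Final body='qu0ovts2gza2' (12 bytes)
Body byte 4 at stream offset 12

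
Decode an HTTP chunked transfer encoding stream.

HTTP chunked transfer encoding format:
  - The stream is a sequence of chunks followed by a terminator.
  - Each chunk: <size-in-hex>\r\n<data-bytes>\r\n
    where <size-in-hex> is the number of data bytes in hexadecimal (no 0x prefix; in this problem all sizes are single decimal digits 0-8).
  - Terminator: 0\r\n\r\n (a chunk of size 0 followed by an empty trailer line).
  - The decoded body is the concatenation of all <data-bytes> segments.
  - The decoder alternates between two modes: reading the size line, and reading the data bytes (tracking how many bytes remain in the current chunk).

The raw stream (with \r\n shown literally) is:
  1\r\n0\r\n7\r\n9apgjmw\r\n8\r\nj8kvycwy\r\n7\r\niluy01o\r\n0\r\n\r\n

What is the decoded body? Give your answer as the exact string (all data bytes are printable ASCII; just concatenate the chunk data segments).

Chunk 1: stream[0..1]='1' size=0x1=1, data at stream[3..4]='0' -> body[0..1], body so far='0'
Chunk 2: stream[6..7]='7' size=0x7=7, data at stream[9..16]='9apgjmw' -> body[1..8], body so far='09apgjmw'
Chunk 3: stream[18..19]='8' size=0x8=8, data at stream[21..29]='j8kvycwy' -> body[8..16], body so far='09apgjmwj8kvycwy'
Chunk 4: stream[31..32]='7' size=0x7=7, data at stream[34..41]='iluy01o' -> body[16..23], body so far='09apgjmwj8kvycwyiluy01o'
Chunk 5: stream[43..44]='0' size=0 (terminator). Final body='09apgjmwj8kvycwyiluy01o' (23 bytes)

Answer: 09apgjmwj8kvycwyiluy01o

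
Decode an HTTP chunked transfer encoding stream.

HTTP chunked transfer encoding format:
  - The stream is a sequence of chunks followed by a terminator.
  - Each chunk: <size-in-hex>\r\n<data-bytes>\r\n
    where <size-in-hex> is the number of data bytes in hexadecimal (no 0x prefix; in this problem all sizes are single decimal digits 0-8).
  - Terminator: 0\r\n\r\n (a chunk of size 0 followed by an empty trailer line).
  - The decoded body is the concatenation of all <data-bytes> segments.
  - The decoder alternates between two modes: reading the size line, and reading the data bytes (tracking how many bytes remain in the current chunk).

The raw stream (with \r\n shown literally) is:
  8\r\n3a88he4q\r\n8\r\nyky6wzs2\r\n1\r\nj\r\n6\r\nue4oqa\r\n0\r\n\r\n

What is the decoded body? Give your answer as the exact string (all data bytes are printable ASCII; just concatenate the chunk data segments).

Answer: 3a88he4qyky6wzs2jue4oqa

Derivation:
Chunk 1: stream[0..1]='8' size=0x8=8, data at stream[3..11]='3a88he4q' -> body[0..8], body so far='3a88he4q'
Chunk 2: stream[13..14]='8' size=0x8=8, data at stream[16..24]='yky6wzs2' -> body[8..16], body so far='3a88he4qyky6wzs2'
Chunk 3: stream[26..27]='1' size=0x1=1, data at stream[29..30]='j' -> body[16..17], body so far='3a88he4qyky6wzs2j'
Chunk 4: stream[32..33]='6' size=0x6=6, data at stream[35..41]='ue4oqa' -> body[17..23], body so far='3a88he4qyky6wzs2jue4oqa'
Chunk 5: stream[43..44]='0' size=0 (terminator). Final body='3a88he4qyky6wzs2jue4oqa' (23 bytes)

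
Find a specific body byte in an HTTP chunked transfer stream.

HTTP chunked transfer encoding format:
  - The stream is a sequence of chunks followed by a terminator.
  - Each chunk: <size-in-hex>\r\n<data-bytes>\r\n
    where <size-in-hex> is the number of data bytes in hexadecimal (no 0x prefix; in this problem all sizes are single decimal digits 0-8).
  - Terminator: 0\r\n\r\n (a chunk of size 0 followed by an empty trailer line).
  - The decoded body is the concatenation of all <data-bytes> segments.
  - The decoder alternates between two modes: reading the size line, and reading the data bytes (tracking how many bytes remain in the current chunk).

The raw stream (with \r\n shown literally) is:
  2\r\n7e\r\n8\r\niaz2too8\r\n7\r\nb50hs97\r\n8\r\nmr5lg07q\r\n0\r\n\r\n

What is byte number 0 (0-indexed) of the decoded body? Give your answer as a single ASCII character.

Chunk 1: stream[0..1]='2' size=0x2=2, data at stream[3..5]='7e' -> body[0..2], body so far='7e'
Chunk 2: stream[7..8]='8' size=0x8=8, data at stream[10..18]='iaz2too8' -> body[2..10], body so far='7eiaz2too8'
Chunk 3: stream[20..21]='7' size=0x7=7, data at stream[23..30]='b50hs97' -> body[10..17], body so far='7eiaz2too8b50hs97'
Chunk 4: stream[32..33]='8' size=0x8=8, data at stream[35..43]='mr5lg07q' -> body[17..25], body so far='7eiaz2too8b50hs97mr5lg07q'
Chunk 5: stream[45..46]='0' size=0 (terminator). Final body='7eiaz2too8b50hs97mr5lg07q' (25 bytes)
Body byte 0 = '7'

Answer: 7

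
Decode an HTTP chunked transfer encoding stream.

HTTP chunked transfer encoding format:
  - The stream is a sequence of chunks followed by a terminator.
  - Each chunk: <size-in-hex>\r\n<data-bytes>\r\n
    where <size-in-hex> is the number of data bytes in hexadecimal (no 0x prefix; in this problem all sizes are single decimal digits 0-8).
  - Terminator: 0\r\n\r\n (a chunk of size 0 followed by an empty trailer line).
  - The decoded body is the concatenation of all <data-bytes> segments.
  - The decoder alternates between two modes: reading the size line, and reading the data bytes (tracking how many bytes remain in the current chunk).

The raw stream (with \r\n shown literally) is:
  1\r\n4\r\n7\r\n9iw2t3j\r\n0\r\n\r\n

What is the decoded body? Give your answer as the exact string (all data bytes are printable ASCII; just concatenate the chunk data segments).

Chunk 1: stream[0..1]='1' size=0x1=1, data at stream[3..4]='4' -> body[0..1], body so far='4'
Chunk 2: stream[6..7]='7' size=0x7=7, data at stream[9..16]='9iw2t3j' -> body[1..8], body so far='49iw2t3j'
Chunk 3: stream[18..19]='0' size=0 (terminator). Final body='49iw2t3j' (8 bytes)

Answer: 49iw2t3j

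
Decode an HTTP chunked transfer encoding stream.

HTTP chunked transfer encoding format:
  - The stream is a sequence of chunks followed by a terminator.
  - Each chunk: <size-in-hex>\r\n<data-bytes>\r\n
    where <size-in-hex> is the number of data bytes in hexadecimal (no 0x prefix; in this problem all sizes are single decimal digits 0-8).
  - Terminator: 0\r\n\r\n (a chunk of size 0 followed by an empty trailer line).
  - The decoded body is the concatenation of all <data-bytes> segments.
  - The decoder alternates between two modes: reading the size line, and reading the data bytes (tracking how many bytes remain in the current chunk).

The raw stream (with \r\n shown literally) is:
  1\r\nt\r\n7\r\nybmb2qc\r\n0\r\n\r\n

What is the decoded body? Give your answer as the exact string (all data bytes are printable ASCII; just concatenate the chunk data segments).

Chunk 1: stream[0..1]='1' size=0x1=1, data at stream[3..4]='t' -> body[0..1], body so far='t'
Chunk 2: stream[6..7]='7' size=0x7=7, data at stream[9..16]='ybmb2qc' -> body[1..8], body so far='tybmb2qc'
Chunk 3: stream[18..19]='0' size=0 (terminator). Final body='tybmb2qc' (8 bytes)

Answer: tybmb2qc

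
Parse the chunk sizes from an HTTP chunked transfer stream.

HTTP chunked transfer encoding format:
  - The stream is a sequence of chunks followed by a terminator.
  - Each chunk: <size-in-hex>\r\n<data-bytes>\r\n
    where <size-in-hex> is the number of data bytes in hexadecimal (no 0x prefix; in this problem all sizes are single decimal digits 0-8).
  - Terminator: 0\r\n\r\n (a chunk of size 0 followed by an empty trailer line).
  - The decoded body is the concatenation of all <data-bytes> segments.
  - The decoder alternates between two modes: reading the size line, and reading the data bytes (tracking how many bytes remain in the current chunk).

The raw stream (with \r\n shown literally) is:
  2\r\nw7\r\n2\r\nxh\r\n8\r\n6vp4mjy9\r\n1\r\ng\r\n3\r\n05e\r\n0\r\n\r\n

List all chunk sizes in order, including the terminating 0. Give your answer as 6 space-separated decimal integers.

Answer: 2 2 8 1 3 0

Derivation:
Chunk 1: stream[0..1]='2' size=0x2=2, data at stream[3..5]='w7' -> body[0..2], body so far='w7'
Chunk 2: stream[7..8]='2' size=0x2=2, data at stream[10..12]='xh' -> body[2..4], body so far='w7xh'
Chunk 3: stream[14..15]='8' size=0x8=8, data at stream[17..25]='6vp4mjy9' -> body[4..12], body so far='w7xh6vp4mjy9'
Chunk 4: stream[27..28]='1' size=0x1=1, data at stream[30..31]='g' -> body[12..13], body so far='w7xh6vp4mjy9g'
Chunk 5: stream[33..34]='3' size=0x3=3, data at stream[36..39]='05e' -> body[13..16], body so far='w7xh6vp4mjy9g05e'
Chunk 6: stream[41..42]='0' size=0 (terminator). Final body='w7xh6vp4mjy9g05e' (16 bytes)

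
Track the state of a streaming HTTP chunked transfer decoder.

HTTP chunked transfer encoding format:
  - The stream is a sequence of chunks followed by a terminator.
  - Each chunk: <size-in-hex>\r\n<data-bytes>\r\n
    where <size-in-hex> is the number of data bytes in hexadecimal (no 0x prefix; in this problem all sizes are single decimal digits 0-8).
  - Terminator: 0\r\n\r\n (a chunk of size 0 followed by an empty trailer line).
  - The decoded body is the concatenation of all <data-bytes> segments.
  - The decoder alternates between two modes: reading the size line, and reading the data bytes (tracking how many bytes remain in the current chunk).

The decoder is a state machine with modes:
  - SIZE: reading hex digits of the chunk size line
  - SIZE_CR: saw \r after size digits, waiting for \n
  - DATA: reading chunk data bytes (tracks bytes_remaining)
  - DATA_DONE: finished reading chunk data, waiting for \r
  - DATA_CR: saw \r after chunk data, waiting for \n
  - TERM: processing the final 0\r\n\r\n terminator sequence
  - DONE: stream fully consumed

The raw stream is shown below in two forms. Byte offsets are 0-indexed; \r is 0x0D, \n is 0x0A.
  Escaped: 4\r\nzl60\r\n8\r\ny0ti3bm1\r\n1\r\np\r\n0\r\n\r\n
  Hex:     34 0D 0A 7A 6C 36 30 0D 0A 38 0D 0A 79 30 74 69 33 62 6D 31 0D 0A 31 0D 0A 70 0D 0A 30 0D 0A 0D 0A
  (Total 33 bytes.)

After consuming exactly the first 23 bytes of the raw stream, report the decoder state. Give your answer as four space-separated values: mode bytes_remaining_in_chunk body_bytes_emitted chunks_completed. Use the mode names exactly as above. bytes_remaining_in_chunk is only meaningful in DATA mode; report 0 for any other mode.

Byte 0 = '4': mode=SIZE remaining=0 emitted=0 chunks_done=0
Byte 1 = 0x0D: mode=SIZE_CR remaining=0 emitted=0 chunks_done=0
Byte 2 = 0x0A: mode=DATA remaining=4 emitted=0 chunks_done=0
Byte 3 = 'z': mode=DATA remaining=3 emitted=1 chunks_done=0
Byte 4 = 'l': mode=DATA remaining=2 emitted=2 chunks_done=0
Byte 5 = '6': mode=DATA remaining=1 emitted=3 chunks_done=0
Byte 6 = '0': mode=DATA_DONE remaining=0 emitted=4 chunks_done=0
Byte 7 = 0x0D: mode=DATA_CR remaining=0 emitted=4 chunks_done=0
Byte 8 = 0x0A: mode=SIZE remaining=0 emitted=4 chunks_done=1
Byte 9 = '8': mode=SIZE remaining=0 emitted=4 chunks_done=1
Byte 10 = 0x0D: mode=SIZE_CR remaining=0 emitted=4 chunks_done=1
Byte 11 = 0x0A: mode=DATA remaining=8 emitted=4 chunks_done=1
Byte 12 = 'y': mode=DATA remaining=7 emitted=5 chunks_done=1
Byte 13 = '0': mode=DATA remaining=6 emitted=6 chunks_done=1
Byte 14 = 't': mode=DATA remaining=5 emitted=7 chunks_done=1
Byte 15 = 'i': mode=DATA remaining=4 emitted=8 chunks_done=1
Byte 16 = '3': mode=DATA remaining=3 emitted=9 chunks_done=1
Byte 17 = 'b': mode=DATA remaining=2 emitted=10 chunks_done=1
Byte 18 = 'm': mode=DATA remaining=1 emitted=11 chunks_done=1
Byte 19 = '1': mode=DATA_DONE remaining=0 emitted=12 chunks_done=1
Byte 20 = 0x0D: mode=DATA_CR remaining=0 emitted=12 chunks_done=1
Byte 21 = 0x0A: mode=SIZE remaining=0 emitted=12 chunks_done=2
Byte 22 = '1': mode=SIZE remaining=0 emitted=12 chunks_done=2

Answer: SIZE 0 12 2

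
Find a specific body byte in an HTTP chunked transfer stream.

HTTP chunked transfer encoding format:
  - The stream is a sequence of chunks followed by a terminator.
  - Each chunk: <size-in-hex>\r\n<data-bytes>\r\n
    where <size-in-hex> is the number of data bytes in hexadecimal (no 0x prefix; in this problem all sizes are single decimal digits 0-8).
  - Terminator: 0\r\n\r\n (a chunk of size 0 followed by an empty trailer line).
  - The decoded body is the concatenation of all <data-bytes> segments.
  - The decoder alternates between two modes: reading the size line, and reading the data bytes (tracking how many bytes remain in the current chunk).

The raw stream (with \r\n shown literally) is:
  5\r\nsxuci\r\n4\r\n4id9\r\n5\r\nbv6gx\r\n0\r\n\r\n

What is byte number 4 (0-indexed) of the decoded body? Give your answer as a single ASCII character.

Answer: i

Derivation:
Chunk 1: stream[0..1]='5' size=0x5=5, data at stream[3..8]='sxuci' -> body[0..5], body so far='sxuci'
Chunk 2: stream[10..11]='4' size=0x4=4, data at stream[13..17]='4id9' -> body[5..9], body so far='sxuci4id9'
Chunk 3: stream[19..20]='5' size=0x5=5, data at stream[22..27]='bv6gx' -> body[9..14], body so far='sxuci4id9bv6gx'
Chunk 4: stream[29..30]='0' size=0 (terminator). Final body='sxuci4id9bv6gx' (14 bytes)
Body byte 4 = 'i'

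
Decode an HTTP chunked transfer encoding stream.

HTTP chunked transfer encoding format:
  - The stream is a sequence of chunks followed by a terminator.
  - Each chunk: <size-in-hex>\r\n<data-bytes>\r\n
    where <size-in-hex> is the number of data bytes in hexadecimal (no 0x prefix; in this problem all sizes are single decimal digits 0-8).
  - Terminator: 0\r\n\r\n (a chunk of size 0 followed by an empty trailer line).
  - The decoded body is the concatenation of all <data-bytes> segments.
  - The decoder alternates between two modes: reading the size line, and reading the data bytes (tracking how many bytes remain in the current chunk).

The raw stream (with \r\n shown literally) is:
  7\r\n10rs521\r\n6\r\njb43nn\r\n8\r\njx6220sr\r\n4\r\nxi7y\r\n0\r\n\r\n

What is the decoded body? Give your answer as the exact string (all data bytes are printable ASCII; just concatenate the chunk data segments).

Answer: 10rs521jb43nnjx6220srxi7y

Derivation:
Chunk 1: stream[0..1]='7' size=0x7=7, data at stream[3..10]='10rs521' -> body[0..7], body so far='10rs521'
Chunk 2: stream[12..13]='6' size=0x6=6, data at stream[15..21]='jb43nn' -> body[7..13], body so far='10rs521jb43nn'
Chunk 3: stream[23..24]='8' size=0x8=8, data at stream[26..34]='jx6220sr' -> body[13..21], body so far='10rs521jb43nnjx6220sr'
Chunk 4: stream[36..37]='4' size=0x4=4, data at stream[39..43]='xi7y' -> body[21..25], body so far='10rs521jb43nnjx6220srxi7y'
Chunk 5: stream[45..46]='0' size=0 (terminator). Final body='10rs521jb43nnjx6220srxi7y' (25 bytes)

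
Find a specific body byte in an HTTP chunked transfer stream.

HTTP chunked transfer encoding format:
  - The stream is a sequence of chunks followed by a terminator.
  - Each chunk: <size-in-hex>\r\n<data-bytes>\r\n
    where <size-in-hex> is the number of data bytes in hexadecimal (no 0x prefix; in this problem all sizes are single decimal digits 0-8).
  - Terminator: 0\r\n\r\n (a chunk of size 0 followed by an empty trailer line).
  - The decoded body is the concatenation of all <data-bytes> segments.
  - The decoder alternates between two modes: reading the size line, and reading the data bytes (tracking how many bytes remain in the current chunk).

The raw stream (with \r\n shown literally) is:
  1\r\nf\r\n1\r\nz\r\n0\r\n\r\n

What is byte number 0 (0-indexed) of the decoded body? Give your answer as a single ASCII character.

Chunk 1: stream[0..1]='1' size=0x1=1, data at stream[3..4]='f' -> body[0..1], body so far='f'
Chunk 2: stream[6..7]='1' size=0x1=1, data at stream[9..10]='z' -> body[1..2], body so far='fz'
Chunk 3: stream[12..13]='0' size=0 (terminator). Final body='fz' (2 bytes)
Body byte 0 = 'f'

Answer: f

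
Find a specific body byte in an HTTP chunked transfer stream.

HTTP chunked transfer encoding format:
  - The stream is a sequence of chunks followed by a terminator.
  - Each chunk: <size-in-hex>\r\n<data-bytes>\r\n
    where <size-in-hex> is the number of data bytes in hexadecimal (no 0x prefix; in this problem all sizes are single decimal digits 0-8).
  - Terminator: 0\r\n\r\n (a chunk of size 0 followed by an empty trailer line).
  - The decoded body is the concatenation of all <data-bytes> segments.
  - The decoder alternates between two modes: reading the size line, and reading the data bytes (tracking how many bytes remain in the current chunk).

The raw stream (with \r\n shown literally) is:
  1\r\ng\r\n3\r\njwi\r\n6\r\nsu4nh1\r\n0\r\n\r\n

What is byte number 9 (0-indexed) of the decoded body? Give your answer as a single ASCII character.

Answer: 1

Derivation:
Chunk 1: stream[0..1]='1' size=0x1=1, data at stream[3..4]='g' -> body[0..1], body so far='g'
Chunk 2: stream[6..7]='3' size=0x3=3, data at stream[9..12]='jwi' -> body[1..4], body so far='gjwi'
Chunk 3: stream[14..15]='6' size=0x6=6, data at stream[17..23]='su4nh1' -> body[4..10], body so far='gjwisu4nh1'
Chunk 4: stream[25..26]='0' size=0 (terminator). Final body='gjwisu4nh1' (10 bytes)
Body byte 9 = '1'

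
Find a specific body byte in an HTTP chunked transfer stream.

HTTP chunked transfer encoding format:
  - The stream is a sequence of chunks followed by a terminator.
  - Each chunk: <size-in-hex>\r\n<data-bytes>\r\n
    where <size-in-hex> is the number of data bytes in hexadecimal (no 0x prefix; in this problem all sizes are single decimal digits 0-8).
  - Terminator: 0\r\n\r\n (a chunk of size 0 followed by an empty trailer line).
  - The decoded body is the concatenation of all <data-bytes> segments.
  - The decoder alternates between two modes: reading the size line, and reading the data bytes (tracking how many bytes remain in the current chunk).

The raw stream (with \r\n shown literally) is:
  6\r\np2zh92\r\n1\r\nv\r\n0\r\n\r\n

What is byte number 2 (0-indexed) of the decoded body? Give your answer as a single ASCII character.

Answer: z

Derivation:
Chunk 1: stream[0..1]='6' size=0x6=6, data at stream[3..9]='p2zh92' -> body[0..6], body so far='p2zh92'
Chunk 2: stream[11..12]='1' size=0x1=1, data at stream[14..15]='v' -> body[6..7], body so far='p2zh92v'
Chunk 3: stream[17..18]='0' size=0 (terminator). Final body='p2zh92v' (7 bytes)
Body byte 2 = 'z'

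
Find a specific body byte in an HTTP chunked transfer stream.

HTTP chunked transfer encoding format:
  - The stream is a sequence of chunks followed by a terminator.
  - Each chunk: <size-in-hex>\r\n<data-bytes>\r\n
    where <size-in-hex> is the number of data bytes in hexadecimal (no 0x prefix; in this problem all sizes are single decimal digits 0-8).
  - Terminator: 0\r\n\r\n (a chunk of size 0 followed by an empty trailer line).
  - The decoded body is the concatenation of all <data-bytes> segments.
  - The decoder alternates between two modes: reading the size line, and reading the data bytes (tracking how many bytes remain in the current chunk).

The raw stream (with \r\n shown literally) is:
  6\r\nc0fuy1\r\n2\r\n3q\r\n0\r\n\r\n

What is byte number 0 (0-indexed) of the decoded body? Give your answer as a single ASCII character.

Chunk 1: stream[0..1]='6' size=0x6=6, data at stream[3..9]='c0fuy1' -> body[0..6], body so far='c0fuy1'
Chunk 2: stream[11..12]='2' size=0x2=2, data at stream[14..16]='3q' -> body[6..8], body so far='c0fuy13q'
Chunk 3: stream[18..19]='0' size=0 (terminator). Final body='c0fuy13q' (8 bytes)
Body byte 0 = 'c'

Answer: c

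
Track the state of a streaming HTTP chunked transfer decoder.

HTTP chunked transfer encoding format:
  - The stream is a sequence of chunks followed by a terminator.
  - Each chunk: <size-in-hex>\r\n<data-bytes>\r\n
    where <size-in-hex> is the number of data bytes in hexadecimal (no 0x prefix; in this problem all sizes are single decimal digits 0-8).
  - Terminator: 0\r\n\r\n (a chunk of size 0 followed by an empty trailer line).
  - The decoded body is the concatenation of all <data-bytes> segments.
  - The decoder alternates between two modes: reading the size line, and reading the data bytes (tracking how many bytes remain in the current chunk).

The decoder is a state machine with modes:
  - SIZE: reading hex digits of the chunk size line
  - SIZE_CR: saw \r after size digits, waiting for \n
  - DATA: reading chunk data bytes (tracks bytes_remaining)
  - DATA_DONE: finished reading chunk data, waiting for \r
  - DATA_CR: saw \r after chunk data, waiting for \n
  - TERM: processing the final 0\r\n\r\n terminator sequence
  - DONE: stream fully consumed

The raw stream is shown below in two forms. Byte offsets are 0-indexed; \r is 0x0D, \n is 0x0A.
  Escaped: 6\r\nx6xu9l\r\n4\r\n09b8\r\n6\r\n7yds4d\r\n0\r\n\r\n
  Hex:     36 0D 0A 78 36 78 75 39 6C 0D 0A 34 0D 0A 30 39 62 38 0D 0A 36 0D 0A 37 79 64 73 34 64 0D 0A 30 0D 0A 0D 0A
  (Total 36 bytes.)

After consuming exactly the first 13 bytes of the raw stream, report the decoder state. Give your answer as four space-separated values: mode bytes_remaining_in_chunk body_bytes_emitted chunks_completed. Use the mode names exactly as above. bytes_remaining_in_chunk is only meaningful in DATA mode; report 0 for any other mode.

Answer: SIZE_CR 0 6 1

Derivation:
Byte 0 = '6': mode=SIZE remaining=0 emitted=0 chunks_done=0
Byte 1 = 0x0D: mode=SIZE_CR remaining=0 emitted=0 chunks_done=0
Byte 2 = 0x0A: mode=DATA remaining=6 emitted=0 chunks_done=0
Byte 3 = 'x': mode=DATA remaining=5 emitted=1 chunks_done=0
Byte 4 = '6': mode=DATA remaining=4 emitted=2 chunks_done=0
Byte 5 = 'x': mode=DATA remaining=3 emitted=3 chunks_done=0
Byte 6 = 'u': mode=DATA remaining=2 emitted=4 chunks_done=0
Byte 7 = '9': mode=DATA remaining=1 emitted=5 chunks_done=0
Byte 8 = 'l': mode=DATA_DONE remaining=0 emitted=6 chunks_done=0
Byte 9 = 0x0D: mode=DATA_CR remaining=0 emitted=6 chunks_done=0
Byte 10 = 0x0A: mode=SIZE remaining=0 emitted=6 chunks_done=1
Byte 11 = '4': mode=SIZE remaining=0 emitted=6 chunks_done=1
Byte 12 = 0x0D: mode=SIZE_CR remaining=0 emitted=6 chunks_done=1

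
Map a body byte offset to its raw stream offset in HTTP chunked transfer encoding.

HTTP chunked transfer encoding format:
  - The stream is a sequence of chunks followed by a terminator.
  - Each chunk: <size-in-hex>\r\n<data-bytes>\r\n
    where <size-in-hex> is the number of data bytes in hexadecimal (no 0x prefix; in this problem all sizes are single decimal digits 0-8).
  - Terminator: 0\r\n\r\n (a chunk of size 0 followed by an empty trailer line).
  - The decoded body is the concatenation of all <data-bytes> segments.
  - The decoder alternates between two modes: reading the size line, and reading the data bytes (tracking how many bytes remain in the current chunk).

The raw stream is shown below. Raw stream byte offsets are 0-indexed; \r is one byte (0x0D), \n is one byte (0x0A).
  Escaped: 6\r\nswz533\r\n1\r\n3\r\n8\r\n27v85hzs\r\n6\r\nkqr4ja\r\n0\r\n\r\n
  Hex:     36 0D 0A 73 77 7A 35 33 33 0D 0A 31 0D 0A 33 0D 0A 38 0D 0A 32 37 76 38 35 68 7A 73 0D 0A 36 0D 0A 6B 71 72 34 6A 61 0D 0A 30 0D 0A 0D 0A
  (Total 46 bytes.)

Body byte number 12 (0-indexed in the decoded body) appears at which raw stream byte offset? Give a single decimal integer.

Chunk 1: stream[0..1]='6' size=0x6=6, data at stream[3..9]='swz533' -> body[0..6], body so far='swz533'
Chunk 2: stream[11..12]='1' size=0x1=1, data at stream[14..15]='3' -> body[6..7], body so far='swz5333'
Chunk 3: stream[17..18]='8' size=0x8=8, data at stream[20..28]='27v85hzs' -> body[7..15], body so far='swz533327v85hzs'
Chunk 4: stream[30..31]='6' size=0x6=6, data at stream[33..39]='kqr4ja' -> body[15..21], body so far='swz533327v85hzskqr4ja'
Chunk 5: stream[41..42]='0' size=0 (terminator). Final body='swz533327v85hzskqr4ja' (21 bytes)
Body byte 12 at stream offset 25

Answer: 25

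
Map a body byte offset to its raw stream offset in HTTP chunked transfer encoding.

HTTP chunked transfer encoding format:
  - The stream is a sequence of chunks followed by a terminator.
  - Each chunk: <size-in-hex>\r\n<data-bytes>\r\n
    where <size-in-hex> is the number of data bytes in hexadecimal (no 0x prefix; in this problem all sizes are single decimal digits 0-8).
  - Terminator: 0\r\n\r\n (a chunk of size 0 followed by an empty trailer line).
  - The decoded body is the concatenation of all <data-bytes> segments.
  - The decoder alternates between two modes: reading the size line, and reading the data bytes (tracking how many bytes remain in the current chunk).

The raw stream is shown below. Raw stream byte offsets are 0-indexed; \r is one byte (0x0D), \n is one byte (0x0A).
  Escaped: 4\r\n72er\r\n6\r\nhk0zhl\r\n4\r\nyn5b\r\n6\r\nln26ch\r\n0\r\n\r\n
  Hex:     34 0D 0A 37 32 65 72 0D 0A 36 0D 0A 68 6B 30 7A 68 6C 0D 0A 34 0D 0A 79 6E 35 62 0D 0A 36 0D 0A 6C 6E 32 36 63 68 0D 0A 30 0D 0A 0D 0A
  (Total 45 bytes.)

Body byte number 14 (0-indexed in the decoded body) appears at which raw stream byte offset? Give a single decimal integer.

Chunk 1: stream[0..1]='4' size=0x4=4, data at stream[3..7]='72er' -> body[0..4], body so far='72er'
Chunk 2: stream[9..10]='6' size=0x6=6, data at stream[12..18]='hk0zhl' -> body[4..10], body so far='72erhk0zhl'
Chunk 3: stream[20..21]='4' size=0x4=4, data at stream[23..27]='yn5b' -> body[10..14], body so far='72erhk0zhlyn5b'
Chunk 4: stream[29..30]='6' size=0x6=6, data at stream[32..38]='ln26ch' -> body[14..20], body so far='72erhk0zhlyn5bln26ch'
Chunk 5: stream[40..41]='0' size=0 (terminator). Final body='72erhk0zhlyn5bln26ch' (20 bytes)
Body byte 14 at stream offset 32

Answer: 32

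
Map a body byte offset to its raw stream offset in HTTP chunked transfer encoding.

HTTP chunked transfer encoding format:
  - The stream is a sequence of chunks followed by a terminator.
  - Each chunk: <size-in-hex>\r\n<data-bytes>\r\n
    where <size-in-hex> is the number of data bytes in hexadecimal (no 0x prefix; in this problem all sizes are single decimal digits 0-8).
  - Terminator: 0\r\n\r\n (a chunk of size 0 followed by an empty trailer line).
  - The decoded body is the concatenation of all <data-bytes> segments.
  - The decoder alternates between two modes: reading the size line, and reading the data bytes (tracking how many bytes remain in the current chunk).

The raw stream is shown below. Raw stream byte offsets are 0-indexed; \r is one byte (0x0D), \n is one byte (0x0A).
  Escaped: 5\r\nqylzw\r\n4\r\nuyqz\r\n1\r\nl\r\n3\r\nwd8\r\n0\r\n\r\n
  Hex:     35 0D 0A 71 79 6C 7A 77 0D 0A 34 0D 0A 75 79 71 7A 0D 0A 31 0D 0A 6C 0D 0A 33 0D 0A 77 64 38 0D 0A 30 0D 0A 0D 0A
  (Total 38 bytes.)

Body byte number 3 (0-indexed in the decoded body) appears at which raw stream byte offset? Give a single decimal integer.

Chunk 1: stream[0..1]='5' size=0x5=5, data at stream[3..8]='qylzw' -> body[0..5], body so far='qylzw'
Chunk 2: stream[10..11]='4' size=0x4=4, data at stream[13..17]='uyqz' -> body[5..9], body so far='qylzwuyqz'
Chunk 3: stream[19..20]='1' size=0x1=1, data at stream[22..23]='l' -> body[9..10], body so far='qylzwuyqzl'
Chunk 4: stream[25..26]='3' size=0x3=3, data at stream[28..31]='wd8' -> body[10..13], body so far='qylzwuyqzlwd8'
Chunk 5: stream[33..34]='0' size=0 (terminator). Final body='qylzwuyqzlwd8' (13 bytes)
Body byte 3 at stream offset 6

Answer: 6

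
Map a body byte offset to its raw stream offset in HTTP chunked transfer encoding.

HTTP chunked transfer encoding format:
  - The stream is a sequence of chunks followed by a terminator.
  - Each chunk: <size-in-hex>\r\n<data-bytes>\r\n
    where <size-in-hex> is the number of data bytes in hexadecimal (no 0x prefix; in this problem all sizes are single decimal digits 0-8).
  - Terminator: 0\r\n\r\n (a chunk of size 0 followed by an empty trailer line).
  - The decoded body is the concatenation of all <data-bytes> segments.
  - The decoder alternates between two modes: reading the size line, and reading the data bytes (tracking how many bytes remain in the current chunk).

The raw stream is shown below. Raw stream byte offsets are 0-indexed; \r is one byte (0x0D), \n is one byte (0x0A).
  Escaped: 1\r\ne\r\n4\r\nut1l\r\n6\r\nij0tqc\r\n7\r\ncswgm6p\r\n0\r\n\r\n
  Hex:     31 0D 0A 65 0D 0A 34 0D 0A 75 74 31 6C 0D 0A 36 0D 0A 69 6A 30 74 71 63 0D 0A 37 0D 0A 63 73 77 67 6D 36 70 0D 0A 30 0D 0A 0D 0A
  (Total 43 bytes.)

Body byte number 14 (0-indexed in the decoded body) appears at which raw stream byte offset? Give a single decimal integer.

Chunk 1: stream[0..1]='1' size=0x1=1, data at stream[3..4]='e' -> body[0..1], body so far='e'
Chunk 2: stream[6..7]='4' size=0x4=4, data at stream[9..13]='ut1l' -> body[1..5], body so far='eut1l'
Chunk 3: stream[15..16]='6' size=0x6=6, data at stream[18..24]='ij0tqc' -> body[5..11], body so far='eut1lij0tqc'
Chunk 4: stream[26..27]='7' size=0x7=7, data at stream[29..36]='cswgm6p' -> body[11..18], body so far='eut1lij0tqccswgm6p'
Chunk 5: stream[38..39]='0' size=0 (terminator). Final body='eut1lij0tqccswgm6p' (18 bytes)
Body byte 14 at stream offset 32

Answer: 32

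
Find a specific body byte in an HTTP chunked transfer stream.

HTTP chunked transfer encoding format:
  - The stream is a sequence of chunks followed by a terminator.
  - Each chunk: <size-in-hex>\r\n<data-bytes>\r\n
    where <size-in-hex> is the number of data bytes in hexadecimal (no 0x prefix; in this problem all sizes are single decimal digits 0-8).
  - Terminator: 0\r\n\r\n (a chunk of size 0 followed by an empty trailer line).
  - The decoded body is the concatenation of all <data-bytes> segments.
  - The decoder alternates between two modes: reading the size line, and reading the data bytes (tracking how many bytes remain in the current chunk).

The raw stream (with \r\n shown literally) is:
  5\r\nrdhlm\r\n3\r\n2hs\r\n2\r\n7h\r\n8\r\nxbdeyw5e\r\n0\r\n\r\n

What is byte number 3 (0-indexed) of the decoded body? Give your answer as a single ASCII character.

Chunk 1: stream[0..1]='5' size=0x5=5, data at stream[3..8]='rdhlm' -> body[0..5], body so far='rdhlm'
Chunk 2: stream[10..11]='3' size=0x3=3, data at stream[13..16]='2hs' -> body[5..8], body so far='rdhlm2hs'
Chunk 3: stream[18..19]='2' size=0x2=2, data at stream[21..23]='7h' -> body[8..10], body so far='rdhlm2hs7h'
Chunk 4: stream[25..26]='8' size=0x8=8, data at stream[28..36]='xbdeyw5e' -> body[10..18], body so far='rdhlm2hs7hxbdeyw5e'
Chunk 5: stream[38..39]='0' size=0 (terminator). Final body='rdhlm2hs7hxbdeyw5e' (18 bytes)
Body byte 3 = 'l'

Answer: l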